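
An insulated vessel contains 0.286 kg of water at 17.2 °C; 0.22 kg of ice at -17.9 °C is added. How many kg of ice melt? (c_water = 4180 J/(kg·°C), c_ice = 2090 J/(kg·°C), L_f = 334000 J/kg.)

m_melted ≈ 0.0369 kg

Water can give up m c ΔT = 0.286×4180×17.2 = 20562 J before reaching 0 °C.
Warming the ice to 0 °C takes 0.22×2090×17.9 = 8230.4 J, leaving 12332 J for melting.
Fully melting the ice requires m_ice L_f = 0.22×334000 = 73480 J.
12332 J < 73480 J, so only part of the ice melts and the system sits at 0 °C.
m_melt = 12332 / L_f = 0.03692 kg.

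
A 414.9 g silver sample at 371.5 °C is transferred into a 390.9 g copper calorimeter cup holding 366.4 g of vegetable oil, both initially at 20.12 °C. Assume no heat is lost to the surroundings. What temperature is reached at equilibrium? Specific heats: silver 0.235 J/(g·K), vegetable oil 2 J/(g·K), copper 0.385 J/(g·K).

T_f ≈ 55.1 °C

T_f is the heat-capacity-weighted average of the initial temperatures:
T_f = (97.5×371.5 + 732.8×20.12 + 150.5×20.12) / (97.5 + 732.8 + 150.5)
    = 53994 / 980.8 ≈ 55.05 °C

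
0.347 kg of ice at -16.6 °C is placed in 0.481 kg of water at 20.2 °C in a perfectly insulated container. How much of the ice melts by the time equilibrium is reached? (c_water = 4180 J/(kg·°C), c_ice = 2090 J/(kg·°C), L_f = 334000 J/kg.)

m_melted ≈ 0.0856 kg

Heat available from the water dropping to 0 °C: 0.481×4180×20.2 = 40614 J.
Warming the ice to 0 °C takes 0.347×2090×16.6 = 12039 J, leaving 28575 J for melting.
To melt every bit of ice: 0.347×334000 = 115898 J.
28575 J < 115898 J, so only part of the ice melts and the system sits at 0 °C.
m_melt = 28575 / L_f = 0.08555 kg.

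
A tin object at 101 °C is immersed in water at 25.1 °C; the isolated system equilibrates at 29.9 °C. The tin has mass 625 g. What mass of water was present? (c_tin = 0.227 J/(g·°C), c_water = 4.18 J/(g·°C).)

Energy conservation, ΣQ = 0:
625·0.227·(29.9 − 101) + m·4.18·(29.9 − 25.1) = 0
20.06 m = 10087
m = 10087/20.06 ≈ 502.8 g

m ≈ 503 g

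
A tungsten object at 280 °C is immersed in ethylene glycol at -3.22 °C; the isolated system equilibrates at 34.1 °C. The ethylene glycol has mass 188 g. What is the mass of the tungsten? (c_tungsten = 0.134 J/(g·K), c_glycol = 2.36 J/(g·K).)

m ≈ 503 g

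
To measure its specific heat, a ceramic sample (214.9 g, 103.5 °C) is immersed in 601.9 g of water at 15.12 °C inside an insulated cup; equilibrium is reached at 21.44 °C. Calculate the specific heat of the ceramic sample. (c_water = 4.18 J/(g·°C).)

c ≈ 0.902 J/(g·°C)

Heat gained plus heat lost sum to zero:
214.9·c·(21.44 − 103.5) + 601.9·4.18·(21.44 − 15.12) = 0
-17635 c = -15901
c = -15901/-17635 ≈ 0.9017 J/(g·°C)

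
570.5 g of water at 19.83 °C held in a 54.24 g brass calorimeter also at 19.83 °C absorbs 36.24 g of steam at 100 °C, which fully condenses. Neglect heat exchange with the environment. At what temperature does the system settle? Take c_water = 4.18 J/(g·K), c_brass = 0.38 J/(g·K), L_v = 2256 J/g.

Taking heat into each body as positive, Σ m c ΔT = 0:
steam→water at 100 °C releases m L_v = 36.24·2256 = 81757
  condensed water 100 °C→T: 151.48(T − 100)
  original water: 2384.7(T − 19.83)
  brass cup: 54.24·0.38·(T − 19.83) = 20.61(T − 19.83)
2556.8 T = 81757 + 15148 + 47697 = 144603
T ≈ 56.56 °C, under the boiling point, so the assumption holds.

T_f ≈ 56.6 °C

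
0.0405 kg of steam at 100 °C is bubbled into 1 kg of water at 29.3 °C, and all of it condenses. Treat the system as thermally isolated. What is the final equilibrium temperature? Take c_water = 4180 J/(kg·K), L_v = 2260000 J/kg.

Conservation of energy gives ΣQ = 0:
condense steam: −0.0405×2260000 = −91530
  condensed water 100 °C→T: 169.29(T − 100)
  water warms: 1×4180×(T − 29.3) = 4180(T − 29.3)
4349.3 T = 91530 + 16929 + 122474 = 230933
T ≈ 53.10 °C — below 100 °C, confirming all the steam condensed.

T_f ≈ 53.1 °C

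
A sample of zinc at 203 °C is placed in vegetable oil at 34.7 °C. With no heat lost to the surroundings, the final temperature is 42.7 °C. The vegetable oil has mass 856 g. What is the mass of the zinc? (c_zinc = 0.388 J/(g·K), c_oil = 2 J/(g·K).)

Heat lost by the zinc = heat gained by the oil:
m×0.388×(203 − 42.7) = 856×2×(42.7 − 34.7)
62.2 m = 13696  ⇒  m ≈ 220.2 g

m ≈ 220 g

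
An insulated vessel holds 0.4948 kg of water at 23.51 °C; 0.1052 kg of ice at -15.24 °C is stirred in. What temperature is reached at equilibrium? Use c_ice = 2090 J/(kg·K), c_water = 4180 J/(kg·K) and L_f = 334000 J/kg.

T_f ≈ 4.0 °C

Conservation of energy gives ΣQ = 0:
warm ice to 0 °C: 0.1052·2090·(0 − (-15.24)) = 3350.8
  fusion: m_ice L_f = 0.1052·334000 = 35137
  meltwater 0→T: 0.1052·4180·T = 439.74 T
  water: 2068.3(T − 23.51)
2508 T = 48625 − 38488 = 10137
T ≈ 4.04 °C — above 0 °C, consistent with complete melting.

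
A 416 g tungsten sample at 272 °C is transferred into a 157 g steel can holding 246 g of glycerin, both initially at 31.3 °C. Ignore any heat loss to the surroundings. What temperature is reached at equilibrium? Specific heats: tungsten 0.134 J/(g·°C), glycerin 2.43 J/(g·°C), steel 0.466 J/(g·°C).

T_f ≈ 49.8 °C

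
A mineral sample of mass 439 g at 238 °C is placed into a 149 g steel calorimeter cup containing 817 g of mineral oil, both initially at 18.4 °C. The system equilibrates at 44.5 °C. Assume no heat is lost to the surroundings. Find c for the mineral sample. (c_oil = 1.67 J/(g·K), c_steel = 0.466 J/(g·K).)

Heat gained plus heat lost sum to zero:
439·c·(44.5 − 238) + 817·1.67·(44.5 − 18.4) + 149·0.466·(44.5 − 18.4) = 0
-84946 c = -37423
c = -37423/-84946 ≈ 0.4405 J/(g·K)

c ≈ 0.441 J/(g·K)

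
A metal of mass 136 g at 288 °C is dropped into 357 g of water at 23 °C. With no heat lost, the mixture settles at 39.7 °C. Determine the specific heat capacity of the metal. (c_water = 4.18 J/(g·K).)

Energy conservation, ΣQ = 0:
136×c×(39.7 − 288) + 357×4.18×(39.7 − 23) = 0
-33769 c = -24921
c = -24921/-33769 ≈ 0.738 J/(g·K)

c ≈ 0.738 J/(g·K)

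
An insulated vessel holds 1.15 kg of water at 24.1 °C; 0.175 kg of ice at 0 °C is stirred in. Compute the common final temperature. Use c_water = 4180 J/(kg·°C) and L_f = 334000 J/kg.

T_f ≈ 10.4 °C

Energy balance with sensible and latent terms:
latent heat to melt: 0.175·334000 = 58450
  meltwater 0→T: 0.175·4180·T = 731.5 T
  water: 4807(T − 24.1)
5538.5 T = 115849 − 58450 = 57399
T ≈ 10.36 °C — above 0 °C, consistent with complete melting.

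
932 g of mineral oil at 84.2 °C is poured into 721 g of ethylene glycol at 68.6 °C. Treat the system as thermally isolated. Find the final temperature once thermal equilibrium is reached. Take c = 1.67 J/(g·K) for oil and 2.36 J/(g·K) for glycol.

Setting the total heat transfer to zero:
932*1.67*(T − 84.2) + 721*2.36*(T − 68.6) = 0
3258 T = 247779
T ≈ 76.05 °C

T_f ≈ 76.1 °C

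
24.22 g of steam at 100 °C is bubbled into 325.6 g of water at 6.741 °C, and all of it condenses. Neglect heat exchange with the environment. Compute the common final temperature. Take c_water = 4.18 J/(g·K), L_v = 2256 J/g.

Setting the total heat transfer to zero:
condense steam: −24.22×2256 = −54640
  condensate cools 100→T: 24.22×4.18×(T − 100) = 101.24(T − 100)
  original water: 1361(T − 6.741)
1462.2 T = 54640 + 10124 + 9174.6 = 73939
T ≈ 50.57 °C — below 100 °C, confirming all the steam condensed.

T_f ≈ 50.6 °C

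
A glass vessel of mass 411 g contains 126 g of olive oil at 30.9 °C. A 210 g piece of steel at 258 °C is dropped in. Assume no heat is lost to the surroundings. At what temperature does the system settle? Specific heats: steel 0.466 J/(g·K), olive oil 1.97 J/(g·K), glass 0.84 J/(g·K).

T_f ≈ 63.0 °C

Let T be the final temperature. ΣQ_i = 0:
210*0.466*(T − 258) + 126*1.97*(T − 30.9) + 411*0.84*(T − 30.9) = 0
691.32 T = 43586
T ≈ 63.05 °C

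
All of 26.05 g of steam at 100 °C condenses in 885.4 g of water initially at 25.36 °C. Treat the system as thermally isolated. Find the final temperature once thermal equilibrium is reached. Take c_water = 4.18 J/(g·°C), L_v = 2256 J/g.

T_f ≈ 42.9 °C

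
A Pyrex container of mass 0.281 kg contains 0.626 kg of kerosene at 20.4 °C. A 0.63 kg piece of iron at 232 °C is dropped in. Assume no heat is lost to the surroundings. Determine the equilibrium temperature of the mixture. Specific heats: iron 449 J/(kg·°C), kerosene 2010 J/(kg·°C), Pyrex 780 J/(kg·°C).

Net heat exchanged in the isolated system is zero:
0.63*449*(T − 232) + 0.626*2010*(T − 20.4) + 0.281*780*(T − 20.4) = 0
(282.87 + 1258.3 + 219.18) T = 282.87*232 + 1258.3*20.4 + 219.18*20.4
T = 95766/1760.3 ≈ 54.40 °C

T_f ≈ 54.4 °C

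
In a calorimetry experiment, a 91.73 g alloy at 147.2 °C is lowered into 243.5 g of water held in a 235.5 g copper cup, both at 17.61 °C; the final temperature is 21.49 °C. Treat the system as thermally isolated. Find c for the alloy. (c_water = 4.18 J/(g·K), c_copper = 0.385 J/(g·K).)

c ≈ 0.373 J/(g·K)

Heat gained plus heat lost sum to zero:
91.73×c×(21.49 − 147.2) + 243.5×4.18×(21.49 − 17.61) + 235.5×0.385×(21.49 − 17.61) = 0
-11531 c = -4301
c = -4301/-11531 ≈ 0.373 J/(g·K)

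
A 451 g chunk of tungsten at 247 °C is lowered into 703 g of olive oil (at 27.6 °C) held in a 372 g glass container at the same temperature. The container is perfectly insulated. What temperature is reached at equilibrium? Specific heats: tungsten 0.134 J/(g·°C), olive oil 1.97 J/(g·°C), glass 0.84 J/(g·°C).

Taking heat into each body as positive, Σ m c ΔT = 0:
451·0.134·(T − 247) + 703·1.97·(T − 27.6) + 372·0.84·(T − 27.6) = 0
60.43(T − 247) + 1384.9(T − 27.6) + 312.48(T − 27.6) = 0
(60.43 + 1384.9 + 312.48) T = 60.43·247 + 1384.9·27.6 + 312.48·27.6
T = 61775 / 1757.8 = 35.1 °C

T_f ≈ 35.1 °C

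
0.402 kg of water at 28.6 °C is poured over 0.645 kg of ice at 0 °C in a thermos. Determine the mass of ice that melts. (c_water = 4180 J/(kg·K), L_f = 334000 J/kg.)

m_melted ≈ 0.144 kg

Heat available from the water dropping to 0 °C: 0.402×4180×28.6 = 48058 J.
Melting all 0.645 kg of ice would need 0.645×334000 = 215430 J.
48058 J < 215430 J, so only part of the ice melts and the system sits at 0 °C.
m_melted×334000 = 48058  ⇒  m_melted ≈ 0.1439 kg.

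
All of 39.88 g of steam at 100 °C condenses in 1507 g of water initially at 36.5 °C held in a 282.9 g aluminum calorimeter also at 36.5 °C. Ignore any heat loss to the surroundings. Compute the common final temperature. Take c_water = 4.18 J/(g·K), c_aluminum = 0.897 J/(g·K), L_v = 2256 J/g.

T_f ≈ 51.5 °C

Energy conservation, ΣQ = 0:
steam→water at 100 °C releases m L_v = 39.88×2256 = 89969
  condensed water 100 °C→T: 166.7(T − 100)
  water warms: 1507×4.18×(T − 36.5) = 6299.3(T − 36.5)
  cup: 253.76(T − 36.5)
6719.7 T = 89969 + 16670 + 239185 = 345824
T ≈ 51.46 °C, under the boiling point, so the assumption holds.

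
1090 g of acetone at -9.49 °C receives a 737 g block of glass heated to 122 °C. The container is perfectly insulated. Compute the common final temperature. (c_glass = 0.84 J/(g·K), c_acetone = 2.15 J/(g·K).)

|Q_glass| = |Q_acetone|:
737*0.84*(122 − T) = 1090*2.15*(T − (-9.49))
619.08(122 − T) = 2343.5(T − (-9.49))
2962.6 T = 53288  ⇒  T ≈ 17.99 °C

T_f ≈ 18.0 °C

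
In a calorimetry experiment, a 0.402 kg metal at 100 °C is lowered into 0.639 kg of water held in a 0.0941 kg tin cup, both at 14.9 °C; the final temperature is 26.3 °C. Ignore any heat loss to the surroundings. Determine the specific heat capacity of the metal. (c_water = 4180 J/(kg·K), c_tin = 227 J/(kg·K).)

c ≈ 1040 J/(kg·K)

Heat gained plus heat lost sum to zero:
0.402×c×(26.3 − 100) + 0.639×4180×(26.3 − 14.9) + 0.0941×227×(26.3 − 14.9) = 0
-29.63 c = -30693
c = -30693/-29.63 ≈ 1036 J/(kg·K)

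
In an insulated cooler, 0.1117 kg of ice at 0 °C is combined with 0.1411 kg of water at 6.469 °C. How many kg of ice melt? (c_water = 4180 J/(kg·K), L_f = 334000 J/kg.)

m_melted ≈ 0.0114 kg

Cooling the water to 0 °C releases 0.1411×4180×6.469 = 3815.4 J.
To melt every bit of ice: 0.1117×334000 = 37308 J.
Since 3815.4 < 37308 J, not all the ice melts; equilibrium is at 0 °C.
m_melt = 3815.4 / L_f = 0.01142 kg.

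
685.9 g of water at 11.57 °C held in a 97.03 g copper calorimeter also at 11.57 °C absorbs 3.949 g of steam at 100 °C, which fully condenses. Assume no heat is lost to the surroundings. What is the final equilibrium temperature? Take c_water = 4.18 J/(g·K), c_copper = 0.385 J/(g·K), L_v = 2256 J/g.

T_f ≈ 15.1 °C

Sum of m c ΔT and latent-heat terms is zero:
steam→water at 100 °C releases m L_v = 3.949×2256 = 8908.9
  condensate cools 100→T: 3.949×4.18×(T − 100) = 16.51(T − 100)
  water warms: 685.9×4.18×(T − 11.57) = 2867.1(T − 11.57)
  copper cup: 97.03×0.385×(T − 11.57) = 37.36(T − 11.57)
2920.9 T = 8908.9 + 1650.7 + 33604 = 44164
T ≈ 15.12 °C, under the boiling point, so the assumption holds.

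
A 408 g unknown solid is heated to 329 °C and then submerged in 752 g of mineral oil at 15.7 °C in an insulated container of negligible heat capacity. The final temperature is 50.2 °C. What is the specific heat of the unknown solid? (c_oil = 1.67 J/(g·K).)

m_s c (T_s − T_f) = m_oil c_oil (T_f − T_0):
408·c·(329 − 50.2) = 752·1.67·(50.2 − 15.7)
113750 c = 43326  ⇒  c ≈ 0.3809 J/(g·K)

c ≈ 0.381 J/(g·K)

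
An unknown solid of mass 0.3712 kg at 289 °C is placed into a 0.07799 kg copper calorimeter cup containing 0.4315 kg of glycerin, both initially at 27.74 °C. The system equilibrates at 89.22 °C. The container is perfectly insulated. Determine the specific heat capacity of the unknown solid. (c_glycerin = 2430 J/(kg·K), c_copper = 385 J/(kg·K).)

c ≈ 894 J/(kg·K)

Heat gained plus heat lost sum to zero:
0.3712·c·(89.22 − 289) + 0.4315·2430·(89.22 − 27.74) + 0.07799·385·(89.22 − 27.74) = 0
-74.16 c = -66311
c = -66311/-74.16 ≈ 894.2 J/(kg·K)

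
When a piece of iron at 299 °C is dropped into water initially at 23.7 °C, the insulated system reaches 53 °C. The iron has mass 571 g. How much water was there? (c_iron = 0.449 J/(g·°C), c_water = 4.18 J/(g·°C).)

m ≈ 515 g

|Q_iron| = |Q_water|:
571·0.449·(299 − 53) = m·4.18·(53 − 23.7)
122.47 m = 63069  ⇒  m ≈ 515 g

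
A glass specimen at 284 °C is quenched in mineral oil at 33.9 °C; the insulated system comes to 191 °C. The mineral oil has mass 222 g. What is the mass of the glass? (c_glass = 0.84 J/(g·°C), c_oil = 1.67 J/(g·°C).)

Net heat exchanged in the isolated system is zero:
m×0.84×(191 − 284) + 222×1.67×(191 − 33.9) = 0
-78.12 m = -58243
m = -58243/-78.12 ≈ 745.6 g

m ≈ 746 g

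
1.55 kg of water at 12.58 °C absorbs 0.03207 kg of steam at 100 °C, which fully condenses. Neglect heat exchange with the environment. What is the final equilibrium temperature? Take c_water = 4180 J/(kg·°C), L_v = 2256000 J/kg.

T_f ≈ 25.3 °C

Setting the total heat transfer to zero:
steam→water at 100 °C releases m L_v = 0.03207·2256000 = 72350
  condensed water 100 °C→T: 134.05(T − 100)
  original water: 6479(T − 12.58)
6613.1 T = 72350 + 13405 + 81506 = 167261
T ≈ 25.29 °C — below 100 °C, confirming all the steam condensed.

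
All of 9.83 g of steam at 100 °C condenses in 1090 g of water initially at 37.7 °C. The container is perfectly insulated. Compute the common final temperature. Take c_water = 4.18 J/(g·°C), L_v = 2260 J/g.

T_f ≈ 43.1 °C

Taking heat into each body as positive, Σ m c ΔT = 0:
latent heat released on condensation: 9.83·2260 = 22216; condensed water 100 °C→T: 41.09(T − 100); water warms: 1090·4.18·(T − 37.7) = 4556.2(T − 37.7)
4597.3 T = 22216 + 4108.9 + 171769 = 198093
T ≈ 43.09 °C, under the boiling point, so the assumption holds.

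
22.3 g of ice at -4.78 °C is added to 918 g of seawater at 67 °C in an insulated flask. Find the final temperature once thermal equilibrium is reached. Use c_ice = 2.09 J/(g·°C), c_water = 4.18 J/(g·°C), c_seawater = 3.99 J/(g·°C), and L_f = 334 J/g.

Setting the total heat transfer to zero:
warm ice to 0 °C: 22.3×2.09×(0 − (-4.78)) = 222.78
  latent heat to melt: 22.3×334 = 7448.2
  meltwater 0→T: 22.3×4.18×T = 93.21 T
  seawater cools: 918×3.99×(T − 67) = 3662.8(T − 67)
3756 T = 245409 − 7671 = 237738
T ≈ 63.29 °C (positive, so assuming full melt was valid).

T_f ≈ 63.3 °C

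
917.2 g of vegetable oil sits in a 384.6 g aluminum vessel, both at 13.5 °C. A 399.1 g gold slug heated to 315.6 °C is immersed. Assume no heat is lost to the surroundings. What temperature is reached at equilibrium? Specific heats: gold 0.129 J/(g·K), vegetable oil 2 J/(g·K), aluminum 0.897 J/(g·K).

T_f ≈ 20.5 °C

Net heat exchanged in the isolated system is zero:
399.1*0.129*(T − 315.6) + 917.2*2*(T − 13.5) + 384.6*0.897*(T − 13.5) = 0
51.48(T − 315.6) + 1834.4(T − 13.5) + 344.99(T − 13.5) = 0
(51.48 + 1834.4 + 344.99) T = 51.48*315.6 + 1834.4*13.5 + 344.99*13.5
T = 45670 / 2230.9 = 20.5 °C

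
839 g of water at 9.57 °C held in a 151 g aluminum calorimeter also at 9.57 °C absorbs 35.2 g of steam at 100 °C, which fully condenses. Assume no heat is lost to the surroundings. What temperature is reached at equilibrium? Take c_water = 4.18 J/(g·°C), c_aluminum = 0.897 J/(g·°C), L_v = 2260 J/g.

T_f ≈ 34.1 °C

Net heat exchanged in the isolated system is zero:
steam→water at 100 °C releases m L_v = 35.2·2260 = 79552; condensed water 100 °C→T: 147.14(T − 100); water warms: 839·4.18·(T − 9.57) = 3507(T − 9.57); cup: 135.45(T − 9.57)
3789.6 T = 79552 + 14714 + 34858 = 129124
T ≈ 34.07 °C, under the boiling point, so the assumption holds.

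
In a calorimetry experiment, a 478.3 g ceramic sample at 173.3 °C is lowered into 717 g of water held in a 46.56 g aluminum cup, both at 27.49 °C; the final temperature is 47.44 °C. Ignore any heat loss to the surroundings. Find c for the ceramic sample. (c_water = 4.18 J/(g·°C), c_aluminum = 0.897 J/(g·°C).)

c ≈ 1.01 J/(g·°C)

Net heat exchanged in the isolated system is zero:
478.3·c·(47.44 − 173.3) + 717·4.18·(47.44 − 27.49) + 46.56·0.897·(47.44 − 27.49) = 0
-60199 c = -60625
c = -60625/-60199 ≈ 1.007 J/(g·°C)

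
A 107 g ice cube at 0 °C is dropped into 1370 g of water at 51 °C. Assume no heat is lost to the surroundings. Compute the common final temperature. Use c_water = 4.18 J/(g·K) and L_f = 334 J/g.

T_f ≈ 41.5 °C

Energy balance with sensible and latent terms:
melt ice: 107×334 = 35738; warm the meltwater: 447.26 T; water: 5726.6(T − 51)
6173.9 T = 292057 − 35738 = 256319
T ≈ 41.52 °C. Since T > 0 °C, the all-ice-melts assumption holds.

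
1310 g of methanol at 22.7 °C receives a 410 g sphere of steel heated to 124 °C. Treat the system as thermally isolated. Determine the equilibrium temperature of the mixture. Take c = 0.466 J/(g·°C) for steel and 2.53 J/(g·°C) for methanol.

T_f ≈ 28.2 °C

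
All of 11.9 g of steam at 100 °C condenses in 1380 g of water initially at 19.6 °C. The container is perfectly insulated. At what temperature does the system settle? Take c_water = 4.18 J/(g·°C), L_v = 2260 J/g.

T_f ≈ 24.9 °C

Net heat exchanged in the isolated system is zero:
steam→water at 100 °C releases m L_v = 11.9·2260 = 26894
  condensate cools 100→T: 11.9·4.18·(T − 100) = 49.74(T − 100)
  water warms: 1380·4.18·(T − 19.6) = 5768.4(T − 19.6)
5818.1 T = 26894 + 4974.2 + 113061 = 144929
T ≈ 24.91 °C — below 100 °C, confirming all the steam condensed.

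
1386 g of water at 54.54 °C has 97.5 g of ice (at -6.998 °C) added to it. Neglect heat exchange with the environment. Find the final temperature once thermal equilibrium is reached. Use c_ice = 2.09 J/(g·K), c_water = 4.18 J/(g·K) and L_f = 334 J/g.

Setting the total heat transfer to zero:
warm ice to 0 °C: 97.5×2.09×(0 − (-6.998)) = 1426
  latent heat to melt: 97.5×334 = 32565
  meltwater 0→T: 97.5×4.18×T = 407.55 T
  water: 5793.5(T − 54.54)
6201 T = 315976 − 33991 = 281985
T ≈ 45.47 °C — above 0 °C, consistent with complete melting.

T_f ≈ 45.5 °C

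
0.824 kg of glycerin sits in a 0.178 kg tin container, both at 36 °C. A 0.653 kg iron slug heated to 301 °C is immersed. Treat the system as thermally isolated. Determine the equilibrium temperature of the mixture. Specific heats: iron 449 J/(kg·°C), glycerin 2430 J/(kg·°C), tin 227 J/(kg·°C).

T_f ≈ 69.3 °C

Net heat exchanged in the isolated system is zero:
0.653×449×(T − 301) + 0.824×2430×(T − 36) + 0.178×227×(T − 36) = 0
293.2(T − 301) + 2002.3(T − 36) + 40.41(T − 36) = 0
2335.9 T = 161790
T = 161790 / 2335.9 = 69.3 °C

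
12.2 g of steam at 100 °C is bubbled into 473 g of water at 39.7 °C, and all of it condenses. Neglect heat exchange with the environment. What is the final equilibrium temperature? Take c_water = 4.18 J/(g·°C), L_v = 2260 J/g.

T_f ≈ 54.8 °C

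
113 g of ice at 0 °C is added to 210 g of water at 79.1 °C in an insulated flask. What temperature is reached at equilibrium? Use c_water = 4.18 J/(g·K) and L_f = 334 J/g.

Energy conservation, ΣQ = 0:
latent heat to melt: 113·334 = 37742
  meltwater 0→T: 113·4.18·T = 472.34 T
  water cools: 210·4.18·(T − 79.1) = 877.8(T − 79.1)
1350.1 T = 69434 − 37742 = 31692
T ≈ 23.47 °C — above 0 °C, consistent with complete melting.

T_f ≈ 23.5 °C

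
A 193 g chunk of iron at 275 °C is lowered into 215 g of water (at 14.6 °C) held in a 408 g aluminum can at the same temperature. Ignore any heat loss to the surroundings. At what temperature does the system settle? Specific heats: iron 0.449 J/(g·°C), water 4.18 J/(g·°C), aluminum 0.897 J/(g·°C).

T_f ≈ 31.3 °C

Net heat exchanged in the isolated system is zero:
193*0.449*(T − 275) + 215*4.18*(T − 14.6) + 408*0.897*(T − 14.6) = 0
1351.3 T = 42295
T = 42295/1351.3 ≈ 31.30 °C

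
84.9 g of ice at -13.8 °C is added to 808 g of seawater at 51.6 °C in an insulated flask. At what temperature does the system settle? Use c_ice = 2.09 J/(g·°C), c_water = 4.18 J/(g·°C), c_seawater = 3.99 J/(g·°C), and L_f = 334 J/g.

T_f ≈ 37.9 °C

Conservation of energy gives ΣQ = 0:
warm ice to 0 °C: 84.9·2.09·(0 − (-13.8)) = 2448.7
  fusion: m_ice L_f = 84.9·334 = 28357
  meltwater 0→T: 84.9·4.18·T = 354.88 T
  seawater cools: 808·3.99·(T − 51.6) = 3223.9(T − 51.6)
3578.8 T = 166354 − 30805 = 135549
T ≈ 37.88 °C. Since T > 0 °C, the all-ice-melts assumption holds.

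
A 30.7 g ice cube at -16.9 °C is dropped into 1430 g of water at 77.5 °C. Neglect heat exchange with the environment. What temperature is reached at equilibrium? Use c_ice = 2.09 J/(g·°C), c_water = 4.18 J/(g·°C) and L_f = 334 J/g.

T_f ≈ 74.0 °C

Heat gained plus heat lost sum to zero:
ice -16.9→0 °C: 30.7·2.09·16.9 = 1084.4
  melt ice: 30.7·334 = 10254
  warm the meltwater: 128.33 T
  water: 5977.4(T − 77.5)
6105.7 T = 463248 − 11338 = 451910
T ≈ 74.01 °C. Since T > 0 °C, the all-ice-melts assumption holds.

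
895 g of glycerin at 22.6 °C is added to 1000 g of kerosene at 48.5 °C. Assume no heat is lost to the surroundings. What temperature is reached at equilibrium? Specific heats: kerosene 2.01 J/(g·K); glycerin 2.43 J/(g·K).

Conservation of energy gives ΣQ = 0:
1000×2.01×(T − 48.5) + 895×2.43×(T − 22.6) = 0
2010(T − 48.5) + 2174.9(T − 22.6) = 0
4184.9 T = 146637
T = 146637/4184.9 ≈ 35.04 °C

T_f ≈ 35.0 °C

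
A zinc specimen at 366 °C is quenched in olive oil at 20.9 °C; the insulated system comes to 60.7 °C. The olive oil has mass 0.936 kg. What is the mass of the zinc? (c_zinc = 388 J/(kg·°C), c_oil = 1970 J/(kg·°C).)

m ≈ 0.62 kg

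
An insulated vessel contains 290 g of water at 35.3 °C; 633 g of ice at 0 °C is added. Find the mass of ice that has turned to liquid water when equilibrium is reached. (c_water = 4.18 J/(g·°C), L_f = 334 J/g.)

m_melted ≈ 128 g

Water can give up m c ΔT = 290×4.18×35.3 = 42791 J before reaching 0 °C.
Melting all 633 g of ice would need 633×334 = 211422 J.
Since 42791 < 211422 J, not all the ice melts; equilibrium is at 0 °C.
m_melt = 42791 / L_f = 128.1 g.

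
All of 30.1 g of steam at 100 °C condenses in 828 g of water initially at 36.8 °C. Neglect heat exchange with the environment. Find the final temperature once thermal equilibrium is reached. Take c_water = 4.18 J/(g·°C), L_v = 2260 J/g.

Heat gained plus heat lost sum to zero:
latent heat released on condensation: 30.1×2260 = 68026; condensate cools 100→T: 30.1×4.18×(T − 100) = 125.82(T − 100); water warms: 828×4.18×(T − 36.8) = 3461(T − 36.8)
3586.9 T = 68026 + 12582 + 127366 = 207974
T ≈ 57.98 °C (< 100 °C, so full condensation is consistent).

T_f ≈ 58.0 °C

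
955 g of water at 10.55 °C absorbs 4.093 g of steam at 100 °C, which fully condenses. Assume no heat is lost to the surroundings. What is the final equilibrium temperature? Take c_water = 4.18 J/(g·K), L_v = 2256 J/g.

T_f ≈ 13.2 °C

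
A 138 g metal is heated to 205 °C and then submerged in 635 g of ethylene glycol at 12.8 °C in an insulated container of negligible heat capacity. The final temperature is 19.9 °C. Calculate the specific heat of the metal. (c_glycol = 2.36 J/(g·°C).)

c ≈ 0.417 J/(g·°C)

m_s c (T_s − T_f) = m_glycol c_glycol (T_f − T_0):
138×c×(205 − 19.9) = 635×2.36×(19.9 − 12.8)
25544 c = 10640  ⇒  c ≈ 0.4165 J/(g·°C)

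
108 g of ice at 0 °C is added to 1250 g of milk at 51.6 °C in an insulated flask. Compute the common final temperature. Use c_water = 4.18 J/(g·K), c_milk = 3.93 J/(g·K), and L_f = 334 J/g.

Let T be the final temperature. ΣQ_i = 0:
melt ice: 108×334 = 36072; warm the meltwater: 451.44 T; milk: 4912.5(T − 51.6)
5363.9 T = 253485 − 36072 = 217413
T ≈ 40.53 °C. Since T > 0 °C, the all-ice-melts assumption holds.

T_f ≈ 40.5 °C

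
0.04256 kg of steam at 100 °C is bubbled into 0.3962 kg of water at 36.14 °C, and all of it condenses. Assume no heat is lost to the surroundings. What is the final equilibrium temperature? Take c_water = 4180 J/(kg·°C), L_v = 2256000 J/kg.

Conservation of energy gives ΣQ = 0:
condense steam: −0.04256·2256000 = −96015
  condensed water 100 °C→T: 177.9(T − 100)
  water warms: 0.3962·4180·(T − 36.14) = 1656.1(T − 36.14)
1834 T = 96015 + 17790 + 59852 = 173657
T ≈ 94.69 °C (< 100 °C, so full condensation is consistent).

T_f ≈ 94.7 °C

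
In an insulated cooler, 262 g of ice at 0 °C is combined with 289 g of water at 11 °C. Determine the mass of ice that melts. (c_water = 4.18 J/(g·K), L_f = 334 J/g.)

m_melted ≈ 39.8 g

Heat available from the water dropping to 0 °C: 289·4.18·11 = 13288 J.
To melt every bit of ice: 262·334 = 87508 J.
Since 13288 < 87508 J, not all the ice melts; equilibrium is at 0 °C.
m_melt = 13288 / L_f = 39.79 g.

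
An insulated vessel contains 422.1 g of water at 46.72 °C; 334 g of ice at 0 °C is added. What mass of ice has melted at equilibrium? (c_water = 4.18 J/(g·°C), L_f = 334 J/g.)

Heat available from the water dropping to 0 °C: 422.1×4.18×46.72 = 82432 J.
Melting all 334 g of ice would need 334×334 = 111556 J.
That's not enough to melt it all — equilibrium is at 0 °C with ice remaining.
Mass melted = 82432/334 ≈ 246.8 g.

m_melted ≈ 247 g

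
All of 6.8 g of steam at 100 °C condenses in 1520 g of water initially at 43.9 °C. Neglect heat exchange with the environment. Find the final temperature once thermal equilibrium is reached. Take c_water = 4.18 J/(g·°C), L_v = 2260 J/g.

Energy conservation, ΣQ = 0:
latent heat released on condensation: 6.8·2260 = 15368
  condensed water 100 °C→T: 28.42(T − 100)
  original water: 6353.6(T − 43.9)
6382 T = 15368 + 2842.4 + 278923 = 297133
T ≈ 46.56 °C — below 100 °C, confirming all the steam condensed.

T_f ≈ 46.6 °C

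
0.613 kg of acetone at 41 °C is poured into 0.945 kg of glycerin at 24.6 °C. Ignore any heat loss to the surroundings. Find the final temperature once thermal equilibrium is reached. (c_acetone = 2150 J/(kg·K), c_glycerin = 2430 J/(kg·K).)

T_f ≈ 30.6 °C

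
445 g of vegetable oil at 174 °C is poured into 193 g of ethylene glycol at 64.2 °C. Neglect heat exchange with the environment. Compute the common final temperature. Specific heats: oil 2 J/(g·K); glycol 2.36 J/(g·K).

T_f ≈ 136.8 °C

Let T be the final temperature. ΣQ_i = 0:
445×2×(T − 174) + 193×2.36×(T − 64.2) = 0
(890 + 455.48) T = 890×174 + 455.48×64.2
T ≈ 136.83 °C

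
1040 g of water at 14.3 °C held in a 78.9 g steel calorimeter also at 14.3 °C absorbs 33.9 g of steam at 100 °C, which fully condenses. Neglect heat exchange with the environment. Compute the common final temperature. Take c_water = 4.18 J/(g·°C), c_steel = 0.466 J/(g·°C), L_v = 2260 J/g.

Conservation of energy gives ΣQ = 0:
steam→water at 100 °C releases m L_v = 33.9·2260 = 76614; condensate cools 100→T: 33.9·4.18·(T − 100) = 141.7(T − 100); original water: 4347.2(T − 14.3); steel cup: 78.9·0.466·(T − 14.3) = 36.77(T − 14.3)
4525.7 T = 76614 + 14170 + 62691 = 153475
T ≈ 33.91 °C (< 100 °C, so full condensation is consistent).

T_f ≈ 33.9 °C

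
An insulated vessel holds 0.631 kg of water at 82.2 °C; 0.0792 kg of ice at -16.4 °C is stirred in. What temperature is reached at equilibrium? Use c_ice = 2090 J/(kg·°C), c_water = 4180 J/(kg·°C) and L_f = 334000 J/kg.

T_f ≈ 63.2 °C

Setting the total heat transfer to zero:
warm ice to 0 °C: 0.0792·2090·(0 − (-16.4)) = 2714.7
  fusion: m_ice L_f = 0.0792·334000 = 26453
  meltwater 0→T: 0.0792·4180·T = 331.06 T
  water: 2637.6(T − 82.2)
2968.6 T = 216809 − 29167 = 187642
T ≈ 63.21 °C. Since T > 0 °C, the all-ice-melts assumption holds.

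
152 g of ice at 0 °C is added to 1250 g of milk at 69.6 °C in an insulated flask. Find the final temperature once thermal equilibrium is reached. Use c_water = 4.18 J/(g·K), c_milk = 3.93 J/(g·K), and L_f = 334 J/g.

T_f ≈ 52.5 °C

Energy conservation, ΣQ = 0:
latent heat to melt: 152·334 = 50768
  warm the meltwater: 635.36 T
  milk: 4912.5(T − 69.6)
5547.9 T = 341910 − 50768 = 291142
T ≈ 52.48 °C (positive, so assuming full melt was valid).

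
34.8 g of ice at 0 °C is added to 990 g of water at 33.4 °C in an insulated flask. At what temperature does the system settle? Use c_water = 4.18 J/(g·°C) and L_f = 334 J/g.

T_f ≈ 29.6 °C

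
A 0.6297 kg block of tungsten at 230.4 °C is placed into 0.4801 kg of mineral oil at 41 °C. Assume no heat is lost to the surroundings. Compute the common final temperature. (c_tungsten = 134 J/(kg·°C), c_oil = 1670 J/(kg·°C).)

T_f ≈ 59.0 °C

With ΣQ=0 the equilibrium temperature is the m·c-weighted mean:
T_f = (84.38×230.4 + 801.77×41) / (84.38 + 801.77)
    = 52314 / 886.15 ≈ 59.03 °C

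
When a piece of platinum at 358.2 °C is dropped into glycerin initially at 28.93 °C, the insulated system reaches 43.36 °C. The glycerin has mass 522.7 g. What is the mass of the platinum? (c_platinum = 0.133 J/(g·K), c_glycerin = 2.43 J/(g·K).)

m ≈ 438 g

Heat lost by the platinum = heat gained by the glycerin:
m×0.133×(358.2 − 43.36) = 522.7×2.43×(43.36 − 28.93)
41.87 m = 18328  ⇒  m ≈ 437.7 g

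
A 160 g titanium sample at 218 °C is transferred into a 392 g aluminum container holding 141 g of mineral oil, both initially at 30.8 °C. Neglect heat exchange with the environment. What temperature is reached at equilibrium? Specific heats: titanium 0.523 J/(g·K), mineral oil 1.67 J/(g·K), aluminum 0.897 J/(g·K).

Net heat exchanged in the isolated system is zero:
160*0.523*(T − 218) + 141*1.67*(T − 30.8) + 392*0.897*(T − 30.8) = 0
83.68(T − 218) + 235.47(T − 30.8) + 351.62(T − 30.8) = 0
670.77 T = 36325
T ≈ 54.15 °C

T_f ≈ 54.2 °C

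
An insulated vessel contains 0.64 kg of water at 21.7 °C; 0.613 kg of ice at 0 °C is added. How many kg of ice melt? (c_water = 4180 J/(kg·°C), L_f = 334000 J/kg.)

m_melted ≈ 0.174 kg

Water can give up m c ΔT = 0.64·4180·21.7 = 58052 J before reaching 0 °C.
Melting all 0.613 kg of ice would need 0.613·334000 = 204742 J.
Since 58052 < 204742 J, not all the ice melts; equilibrium is at 0 °C.
m_melted·334000 = 58052  ⇒  m_melted ≈ 0.1738 kg.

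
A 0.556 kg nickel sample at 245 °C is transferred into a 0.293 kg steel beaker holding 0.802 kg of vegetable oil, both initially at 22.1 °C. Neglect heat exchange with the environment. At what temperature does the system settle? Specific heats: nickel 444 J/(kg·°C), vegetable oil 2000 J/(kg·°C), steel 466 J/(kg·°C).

T_f ≈ 49.8 °C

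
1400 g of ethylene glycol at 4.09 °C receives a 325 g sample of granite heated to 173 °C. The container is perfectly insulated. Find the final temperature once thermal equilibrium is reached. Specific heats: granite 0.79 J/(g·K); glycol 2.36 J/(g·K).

Setting the total heat transfer to zero:
325·0.79·(T − 173) + 1400·2.36·(T − 4.09) = 0
3560.8 T = 57931
T ≈ 16.27 °C

T_f ≈ 16.3 °C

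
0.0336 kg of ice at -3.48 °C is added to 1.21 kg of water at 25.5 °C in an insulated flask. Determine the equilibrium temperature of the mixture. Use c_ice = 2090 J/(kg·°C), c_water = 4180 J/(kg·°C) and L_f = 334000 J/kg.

Taking heat into each body as positive, Σ m c ΔT = 0:
warm ice to 0 °C: 0.0336·2090·(0 − (-3.48)) = 244.38
  latent heat to melt: 0.0336·334000 = 11222
  meltwater 0→T: 0.0336·4180·T = 140.45 T
  water: 5057.8(T − 25.5)
5198.2 T = 128974 − 11467 = 117507
T ≈ 22.61 °C (positive, so assuming full melt was valid).

T_f ≈ 22.6 °C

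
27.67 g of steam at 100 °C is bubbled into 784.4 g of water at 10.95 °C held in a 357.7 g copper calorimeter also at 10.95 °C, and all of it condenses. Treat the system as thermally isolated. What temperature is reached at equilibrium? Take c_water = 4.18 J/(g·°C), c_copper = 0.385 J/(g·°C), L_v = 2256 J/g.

T_f ≈ 31.5 °C

Heat gained plus heat lost sum to zero:
steam→water at 100 °C releases m L_v = 27.67×2256 = 62424
  condensed water 100 °C→T: 115.66(T − 100)
  water warms: 784.4×4.18×(T − 10.95) = 3278.8(T − 10.95)
  cup: 137.71(T − 10.95)
3532.2 T = 62424 + 11566 + 37411 = 111400
T ≈ 31.54 °C (< 100 °C, so full condensation is consistent).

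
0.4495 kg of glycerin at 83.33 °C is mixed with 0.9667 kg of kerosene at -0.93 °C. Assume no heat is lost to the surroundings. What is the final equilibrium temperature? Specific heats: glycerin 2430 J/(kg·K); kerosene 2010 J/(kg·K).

T_f ≈ 29.4 °C

T_f is the heat-capacity-weighted average of the initial temperatures:
T_f = (1092.3·83.33 + 1943.1·(-0.93)) / (1092.3 + 1943.1)
    = 89213 / 3035.4 ≈ 29.39 °C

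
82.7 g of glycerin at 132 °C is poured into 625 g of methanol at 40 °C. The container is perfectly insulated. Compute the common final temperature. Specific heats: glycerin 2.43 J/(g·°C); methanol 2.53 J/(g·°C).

Let T be the final temperature. ΣQ_i = 0:
82.7×2.43×(T − 132) + 625×2.53×(T − 40) = 0
200.96(T − 132) + 1581.2(T − 40) = 0
1782.2 T = 89777
T = 89777 / 1782.2 = 50.4 °C

T_f ≈ 50.4 °C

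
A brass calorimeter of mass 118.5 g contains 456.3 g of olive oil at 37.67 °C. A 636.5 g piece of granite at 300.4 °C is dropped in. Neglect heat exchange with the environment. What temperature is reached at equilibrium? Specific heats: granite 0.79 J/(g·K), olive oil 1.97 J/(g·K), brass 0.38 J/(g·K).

Heat gained plus heat lost sum to zero:
636.5*0.79*(T − 300.4) + 456.3*1.97*(T − 37.67) + 118.5*0.38*(T − 37.67) = 0
1446.8 T = 186610
T ≈ 128.98 °C

T_f ≈ 129.0 °C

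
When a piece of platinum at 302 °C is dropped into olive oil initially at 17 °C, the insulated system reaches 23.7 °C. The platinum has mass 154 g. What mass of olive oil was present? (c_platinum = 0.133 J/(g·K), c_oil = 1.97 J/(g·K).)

m ≈ 432 g

|Q_platinum| = |Q_oil|:
154×0.133×(302 − 23.7) = m×1.97×(23.7 − 17)
13.2 m = 5700.1  ⇒  m ≈ 431.9 g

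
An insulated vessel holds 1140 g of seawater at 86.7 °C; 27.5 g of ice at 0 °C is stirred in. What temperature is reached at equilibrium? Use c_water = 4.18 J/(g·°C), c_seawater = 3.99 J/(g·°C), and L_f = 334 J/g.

T_f ≈ 82.6 °C

Let T be the final temperature. ΣQ_i = 0:
latent heat to melt: 27.5·334 = 9185; meltwater 0→T: 27.5·4.18·T = 114.95 T; seawater: 4548.6(T − 86.7)
4663.6 T = 394364 − 9185 = 385179
T ≈ 82.59 °C — above 0 °C, consistent with complete melting.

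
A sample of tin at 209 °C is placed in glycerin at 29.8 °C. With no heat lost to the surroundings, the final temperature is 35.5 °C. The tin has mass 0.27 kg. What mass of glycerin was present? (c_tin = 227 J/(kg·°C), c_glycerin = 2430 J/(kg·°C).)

Setting the total heat transfer to zero:
0.27×227×(35.5 − 209) + m×2430×(35.5 − 29.8) = 0
13851 m = 10634
m = 10634/13851 ≈ 0.7677 kg

m ≈ 0.768 kg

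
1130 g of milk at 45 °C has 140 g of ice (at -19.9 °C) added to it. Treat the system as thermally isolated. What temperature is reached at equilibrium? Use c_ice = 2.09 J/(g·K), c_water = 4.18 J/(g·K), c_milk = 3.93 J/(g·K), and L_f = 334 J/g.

T_f ≈ 29.3 °C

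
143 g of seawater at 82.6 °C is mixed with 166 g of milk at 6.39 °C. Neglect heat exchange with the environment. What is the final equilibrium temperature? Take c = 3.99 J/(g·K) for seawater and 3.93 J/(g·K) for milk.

T_f = Σ m_i c_i T_i / Σ m_i c_i:
T_f = (570.57×82.6 + 652.38×6.39) / (570.57 + 652.38)
    = 51298 / 1223 ≈ 41.95 °C

T_f ≈ 41.9 °C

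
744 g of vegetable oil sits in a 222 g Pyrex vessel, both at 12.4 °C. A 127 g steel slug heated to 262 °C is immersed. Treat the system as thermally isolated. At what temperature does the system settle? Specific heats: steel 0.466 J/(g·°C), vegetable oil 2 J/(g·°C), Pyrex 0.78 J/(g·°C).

Energy conservation, ΣQ = 0:
127×0.466×(T − 262) + 744×2×(T − 12.4) + 222×0.78×(T − 12.4) = 0
59.18(T − 262) + 1488(T − 12.4) + 173.16(T − 12.4) = 0
1720.3 T = 36104
T = 36104/1720.3 ≈ 20.99 °C

T_f ≈ 21.0 °C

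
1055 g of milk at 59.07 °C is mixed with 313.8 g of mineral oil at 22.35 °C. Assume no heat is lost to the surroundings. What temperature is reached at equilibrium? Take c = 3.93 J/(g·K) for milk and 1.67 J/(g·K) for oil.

T_f ≈ 54.9 °C

With ΣQ=0 the equilibrium temperature is the m·c-weighted mean:
T_f = (4146.2*59.07 + 524.05*22.35) / (4146.2 + 524.05)
    = 256626 / 4670.2 ≈ 54.95 °C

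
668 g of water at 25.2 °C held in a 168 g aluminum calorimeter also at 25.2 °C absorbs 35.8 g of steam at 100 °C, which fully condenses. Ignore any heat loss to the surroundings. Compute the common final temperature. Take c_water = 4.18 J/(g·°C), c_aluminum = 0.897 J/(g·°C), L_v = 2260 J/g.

T_f ≈ 55.0 °C

Taking heat into each body as positive, Σ m c ΔT = 0:
condense steam: −35.8×2260 = −80908; condensate cools 100→T: 35.8×4.18×(T − 100) = 149.64(T − 100); original water: 2792.2(T − 25.2); cup: 150.7(T − 25.2)
3092.6 T = 80908 + 14964 + 74162 = 170034
T ≈ 54.98 °C — below 100 °C, confirming all the steam condensed.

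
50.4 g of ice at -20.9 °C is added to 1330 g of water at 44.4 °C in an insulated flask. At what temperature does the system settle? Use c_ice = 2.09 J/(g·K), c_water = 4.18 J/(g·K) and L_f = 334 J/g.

Energy balance with sensible and latent terms:
warm ice to 0 °C: 50.4×2.09×(0 − (-20.9)) = 2201.5
  latent heat to melt: 50.4×334 = 16834
  warm the meltwater: 210.67 T
  water: 5559.4(T − 44.4)
5770.1 T = 246837 − 19035 = 227802
T ≈ 39.48 °C. Since T > 0 °C, the all-ice-melts assumption holds.

T_f ≈ 39.5 °C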